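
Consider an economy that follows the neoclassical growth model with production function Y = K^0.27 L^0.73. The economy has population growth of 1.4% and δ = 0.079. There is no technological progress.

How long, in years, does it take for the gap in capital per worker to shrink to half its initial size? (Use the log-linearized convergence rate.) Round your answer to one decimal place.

Near the steady state the convergence rate is λ = (1 − α)(n + δ).
λ = (1 − 0.27) × 0.093 = 0.73 × 0.093 = 0.06789
Half-life = ln 2 / λ = 0.6931 / 0.06789 ≈ 10.21 years

t_½ ≈ 10.2 years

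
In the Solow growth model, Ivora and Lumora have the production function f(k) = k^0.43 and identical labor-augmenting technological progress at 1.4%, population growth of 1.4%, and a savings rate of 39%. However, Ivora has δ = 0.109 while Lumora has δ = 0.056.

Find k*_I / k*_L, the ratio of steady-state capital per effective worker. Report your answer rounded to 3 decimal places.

Steady-state k* = [s/(n + g + δ)]^(1/(1−α)), so the ratio is [ (s_I/(n + g + δ)_I) / (s_L/(n + g + δ)_L) ]^1.7544.
s_I/(n + g + δ)_I = 0.39/0.137 = 2.8467; s_L/(n + g + δ)_L = 0.39/0.084 = 4.6429.
Ratio = (2.8467/4.6429)^1.7544 = 0.6131^1.7544 ≈ 0.4239

ratio ≈ 0.424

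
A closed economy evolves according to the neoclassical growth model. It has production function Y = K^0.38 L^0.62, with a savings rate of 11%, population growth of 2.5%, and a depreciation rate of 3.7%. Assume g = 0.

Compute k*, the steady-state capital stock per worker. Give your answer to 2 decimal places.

k* = 2.52

Steady state requires s·f(k) = (n + δ)·k, i.e. s·k^α = (n + δ)·k.
Dividing both sides by k: k^(1−α) = s / (n + δ).
k^0.62 = 0.11 / (0.025 + 0.037) = 0.11 / 0.062 = 1.7742
k* = 1.7742^(1/0.62) ≈ 2.5213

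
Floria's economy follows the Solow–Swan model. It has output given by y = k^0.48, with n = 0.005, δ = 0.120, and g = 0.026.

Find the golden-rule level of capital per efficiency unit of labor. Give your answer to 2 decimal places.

The golden rule sets f'(k) = n + g + δ, i.e. α·k^(α−1) = n + g + δ.
So k^(1−α) = α / (n + g + δ) = 0.48 / 0.151 = 3.1788.
k_gold = 3.1788^(1/0.52) ≈ 9.2447

k_gold ≈ 9.24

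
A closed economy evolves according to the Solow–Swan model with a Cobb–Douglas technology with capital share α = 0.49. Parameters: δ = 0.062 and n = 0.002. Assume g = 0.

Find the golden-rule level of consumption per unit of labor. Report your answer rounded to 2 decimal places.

At the golden rule, f'(k) = n + δ, so α·k^(α−1) = n + δ and k_gold = (α/(n + δ))^(1/(1−α)).
k_gold = (0.49/0.064)^(1/0.51) = 7.6563^1.9608 ≈ 54.1233
c_gold = f(k_gold) − (n + δ)·k_gold = 7.0690 − 0.064×54.1233 ≈ 3.6051

c_gold ≈ 3.61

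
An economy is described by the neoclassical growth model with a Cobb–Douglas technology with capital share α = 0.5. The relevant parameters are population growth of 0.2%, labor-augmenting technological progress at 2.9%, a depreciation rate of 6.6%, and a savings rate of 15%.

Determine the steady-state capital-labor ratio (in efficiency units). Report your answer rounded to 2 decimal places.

In steady state, investment equals break-even investment: s·k^α = (n + g + δ)·k.
Dividing both sides by k: k^(1−α) = s / (n + g + δ).
k^0.5 = 0.15 / (0.002 + 0.029 + 0.066) = 0.15 / 0.097 = 1.5464
k* = 1.5464^(1/0.5) ≈ 2.3914

k* = 2.39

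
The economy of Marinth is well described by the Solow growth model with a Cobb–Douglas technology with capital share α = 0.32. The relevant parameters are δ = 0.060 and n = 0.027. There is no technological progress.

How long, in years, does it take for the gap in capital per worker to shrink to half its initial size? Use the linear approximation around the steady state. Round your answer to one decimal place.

about 11.7 years

Near the steady state the convergence rate is λ = (1 − α)(n + δ).
λ = (1 − 0.32) × 0.087 = 0.68 × 0.087 = 0.05916
Half-life = ln 2 / λ = 0.6931 / 0.05916 ≈ 11.72 years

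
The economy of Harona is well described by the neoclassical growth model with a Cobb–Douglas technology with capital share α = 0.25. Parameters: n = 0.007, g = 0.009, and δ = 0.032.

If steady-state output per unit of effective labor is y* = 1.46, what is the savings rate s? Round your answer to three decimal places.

s ≈ 0.149

In steady state, investment equals break-even investment: s·k^α = (n + g + δ)·k.
Since y* = [s/(n + g + δ)]^(α/(1−α)), we have s/(n + g + δ) = (y*)^((1−α)/α) = 1.46^3 = 3.1121.
Therefore s = 3.1121 × (n + g + δ) = 3.1121 × 0.048 = 0.1494.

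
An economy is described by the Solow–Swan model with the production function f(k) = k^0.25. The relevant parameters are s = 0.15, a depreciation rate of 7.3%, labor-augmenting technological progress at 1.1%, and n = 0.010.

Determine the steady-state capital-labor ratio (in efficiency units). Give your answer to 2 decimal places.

k* = 1.86

At the steady state, Δk = 0, so s·k^α = (n + g + δ)·k.
Rearranging, k^(1−α) = s / (n + g + δ).
k^0.75 = 0.15 / (0.010 + 0.011 + 0.073) = 0.15 / 0.094 = 1.5957
k* = 1.5957^(1/0.75) ≈ 1.8647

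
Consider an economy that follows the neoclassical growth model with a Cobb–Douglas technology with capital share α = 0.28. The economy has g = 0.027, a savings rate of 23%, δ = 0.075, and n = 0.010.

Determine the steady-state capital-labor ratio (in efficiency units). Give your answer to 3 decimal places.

At the steady state, Δk = 0, so s·k^α = (n + g + δ)·k.
Dividing both sides by k: k^(1−α) = s / (n + g + δ).
k^0.72 = 0.23 / (0.010 + 0.027 + 0.075) = 0.23 / 0.112 = 2.0536
k* = 2.0536^(1/0.72) ≈ 2.7168

k* ≈ 2.717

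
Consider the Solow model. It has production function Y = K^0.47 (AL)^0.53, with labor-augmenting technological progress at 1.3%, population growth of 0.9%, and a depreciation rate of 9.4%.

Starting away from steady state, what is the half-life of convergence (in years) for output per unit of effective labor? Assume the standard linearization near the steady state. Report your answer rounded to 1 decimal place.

half-life ≈ 11.3 years

Near the steady state the convergence rate is λ = (1 − α)(n + g + δ).
λ = (1 − 0.47) × 0.116 = 0.53 × 0.116 = 0.06148
Half-life = ln 2 / λ = 0.6931 / 0.06148 ≈ 11.27 years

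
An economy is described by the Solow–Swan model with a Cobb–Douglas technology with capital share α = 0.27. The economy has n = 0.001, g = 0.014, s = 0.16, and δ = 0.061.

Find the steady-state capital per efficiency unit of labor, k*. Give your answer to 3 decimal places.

k* ≈ 2.773

In steady state, investment equals break-even investment: s·k^α = (n + g + δ)·k.
Rearranging, k^(1−α) = s / (n + g + δ).
k^0.73 = 0.16 / (0.001 + 0.014 + 0.061) = 0.16 / 0.076 = 2.1053
k* = 2.1053^(1/0.73) ≈ 2.7727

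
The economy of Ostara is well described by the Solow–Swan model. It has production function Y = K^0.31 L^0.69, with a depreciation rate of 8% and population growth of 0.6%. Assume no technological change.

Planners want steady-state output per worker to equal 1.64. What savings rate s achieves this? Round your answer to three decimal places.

Steady state requires s·f(k) = (n + δ)·k, i.e. s·k^α = (n + δ)·k.
Since y* = [s/(n + δ)]^(α/(1−α)), we have s/(n + δ) = (y*)^((1−α)/α) = 1.64^2.2258 = 3.0075.
Therefore s = 3.0075 × (n + δ) = 3.0075 × 0.086 = 0.2586.

s ≈ 0.259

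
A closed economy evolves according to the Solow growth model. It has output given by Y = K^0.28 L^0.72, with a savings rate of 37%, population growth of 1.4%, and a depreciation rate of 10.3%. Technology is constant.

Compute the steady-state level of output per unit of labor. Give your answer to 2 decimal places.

y* = 1.56

In steady state, investment equals break-even investment: s·k^α = (n + δ)·k.
Rearranging, k^(1−α) = s / (n + δ).
k^0.72 = 0.37 / (0.014 + 0.103) = 0.37 / 0.117 = 3.1624
k* = 3.1624^(1/0.72) ≈ 4.9484
y* = (k*)^α = 4.9484^0.28 ≈ 1.5648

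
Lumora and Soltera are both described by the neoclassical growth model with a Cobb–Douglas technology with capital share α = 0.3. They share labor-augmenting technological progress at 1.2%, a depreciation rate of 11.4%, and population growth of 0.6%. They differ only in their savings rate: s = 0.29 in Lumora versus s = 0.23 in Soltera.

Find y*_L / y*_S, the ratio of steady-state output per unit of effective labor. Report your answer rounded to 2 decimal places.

y*_L / y*_S ≈ 1.10

Steady-state y* = [s/(n + g + δ)]^(α/(1−α)), so the ratio is [ (s_L/(n + g + δ)_L) / (s_S/(n + g + δ)_S) ]^0.4286.
s_L/(n + g + δ)_L = 0.29/0.132 = 2.1970; s_S/(n + g + δ)_S = 0.23/0.132 = 1.7424.
Ratio = (2.1970/1.7424)^0.4286 = 1.2609^0.4286 ≈ 1.1045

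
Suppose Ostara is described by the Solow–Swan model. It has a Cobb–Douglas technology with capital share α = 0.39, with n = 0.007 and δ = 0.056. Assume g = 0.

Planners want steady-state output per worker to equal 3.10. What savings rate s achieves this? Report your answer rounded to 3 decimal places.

s ≈ 0.370

At the steady state, Δk = 0, so s·k^α = (n + δ)·k.
Since y* = [s/(n + δ)]^(α/(1−α)), we have s/(n + δ) = (y*)^((1−α)/α) = 3.10^1.5641 = 5.8687.
Therefore s = 5.8687 × (n + δ) = 5.8687 × 0.063 = 0.3697.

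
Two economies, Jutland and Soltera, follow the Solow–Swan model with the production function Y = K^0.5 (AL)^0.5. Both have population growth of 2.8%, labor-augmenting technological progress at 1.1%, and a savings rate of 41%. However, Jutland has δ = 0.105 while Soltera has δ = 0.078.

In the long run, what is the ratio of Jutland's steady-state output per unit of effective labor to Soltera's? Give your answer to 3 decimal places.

Steady-state y* = [s/(n + g + δ)]^(α/(1−α)), so the ratio is [ (s_J/(n + g + δ)_J) / (s_S/(n + g + δ)_S) ]^1.
s_J/(n + g + δ)_J = 0.41/0.144 = 2.8472; s_S/(n + g + δ)_S = 0.41/0.117 = 3.5043.
Ratio = (2.8472/3.5043)^1 = 0.8125^1 ≈ 0.8125

y*_J / y*_S ≈ 0.813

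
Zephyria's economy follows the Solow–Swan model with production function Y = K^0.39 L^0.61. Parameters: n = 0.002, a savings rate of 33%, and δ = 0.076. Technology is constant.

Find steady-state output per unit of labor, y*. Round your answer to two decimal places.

At the steady state, Δk = 0, so s·k^α = (n + δ)·k.
Rearranging, k^(1−α) = s / (n + δ).
k^0.61 = 0.33 / (0.002 + 0.076) = 0.33 / 0.078 = 4.2308
k* = 4.2308^(1/0.61) ≈ 10.6395
y* = (k*)^α = 10.6395^0.39 ≈ 2.5148

y* = 2.51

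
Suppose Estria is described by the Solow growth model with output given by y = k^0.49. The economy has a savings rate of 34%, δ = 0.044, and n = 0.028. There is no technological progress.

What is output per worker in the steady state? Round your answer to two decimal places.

y* ≈ 4.44

Steady state requires s·f(k) = (n + δ)·k, i.e. s·k^α = (n + δ)·k.
Dividing both sides by k: k^(1−α) = s / (n + δ).
k^0.51 = 0.34 / (0.028 + 0.044) = 0.34 / 0.072 = 4.7222
k* = 4.7222^(1/0.51) ≈ 20.9822
y* = (k*)^α = 20.9822^0.49 ≈ 4.4433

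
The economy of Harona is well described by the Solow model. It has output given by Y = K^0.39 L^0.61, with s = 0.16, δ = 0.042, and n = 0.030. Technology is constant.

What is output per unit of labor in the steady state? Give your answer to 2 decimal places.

Steady state requires s·f(k) = (n + δ)·k, i.e. s·k^α = (n + δ)·k.
Dividing both sides by k: k^(1−α) = s / (n + δ).
k^0.61 = 0.16 / (0.030 + 0.042) = 0.16 / 0.072 = 2.2222
k* = 2.2222^(1/0.61) ≈ 3.7025
y* = (k*)^α = 3.7025^0.39 ≈ 1.6661

y* = 1.67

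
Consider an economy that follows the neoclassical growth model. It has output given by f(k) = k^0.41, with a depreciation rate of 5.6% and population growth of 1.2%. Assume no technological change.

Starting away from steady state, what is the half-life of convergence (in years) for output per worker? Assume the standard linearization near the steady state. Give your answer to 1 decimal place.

half-life ≈ 17.3 years

Near the steady state the convergence rate is λ = (1 − α)(n + δ).
λ = (1 − 0.41) × 0.068 = 0.59 × 0.068 = 0.04012
Half-life = ln 2 / λ = 0.6931 / 0.04012 ≈ 17.28 years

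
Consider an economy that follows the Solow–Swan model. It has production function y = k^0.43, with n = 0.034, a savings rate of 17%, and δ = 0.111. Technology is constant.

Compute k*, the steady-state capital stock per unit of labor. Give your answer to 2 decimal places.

Steady state requires s·f(k) = (n + δ)·k, i.e. s·k^α = (n + δ)·k.
Rearranging, k^(1−α) = s / (n + δ).
k^0.57 = 0.17 / (0.034 + 0.111) = 0.17 / 0.145 = 1.1724
k* = 1.1724^(1/0.57) ≈ 1.3219

k* ≈ 1.32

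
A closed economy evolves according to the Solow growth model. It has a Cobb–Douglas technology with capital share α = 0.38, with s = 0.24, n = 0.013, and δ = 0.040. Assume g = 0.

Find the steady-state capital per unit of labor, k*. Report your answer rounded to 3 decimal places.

k* ≈ 11.428

Steady state requires s·f(k) = (n + δ)·k, i.e. s·k^α = (n + δ)·k.
Rearranging, k^(1−α) = s / (n + δ).
k^0.62 = 0.24 / (0.013 + 0.040) = 0.24 / 0.053 = 4.5283
k* = 4.5283^(1/0.62) ≈ 11.4277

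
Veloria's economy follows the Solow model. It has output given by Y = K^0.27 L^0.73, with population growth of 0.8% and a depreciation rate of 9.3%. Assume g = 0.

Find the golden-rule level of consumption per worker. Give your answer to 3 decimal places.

At the golden rule, f'(k) = n + δ, so α·k^(α−1) = n + δ and k_gold = (α/(n + δ))^(1/(1−α)).
k_gold = (0.27/0.101)^(1/0.73) = 2.6733^1.3699 ≈ 3.8460
c_gold = f(k_gold) − (n + δ)·k_gold = 1.4386 − 0.101×3.8460 ≈ 1.0502

c_gold ≈ 1.050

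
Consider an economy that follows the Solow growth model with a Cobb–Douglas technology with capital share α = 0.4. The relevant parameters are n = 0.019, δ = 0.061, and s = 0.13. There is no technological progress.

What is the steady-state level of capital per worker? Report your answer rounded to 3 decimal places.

k* = 2.246

At the steady state, Δk = 0, so s·k^α = (n + δ)·k.
Dividing both sides by k: k^(1−α) = s / (n + δ).
k^0.6 = 0.13 / (0.019 + 0.061) = 0.13 / 0.080 = 1.6250
k* = 1.6250^(1/0.6) ≈ 2.2461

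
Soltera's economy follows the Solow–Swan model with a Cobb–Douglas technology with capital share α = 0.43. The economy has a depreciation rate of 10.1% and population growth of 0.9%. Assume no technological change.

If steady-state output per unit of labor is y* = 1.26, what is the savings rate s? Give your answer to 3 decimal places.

At the steady state, Δk = 0, so s·k^α = (n + δ)·k.
Since y* = [s/(n + δ)]^(α/(1−α)), we have s/(n + δ) = (y*)^((1−α)/α) = 1.26^1.3256 = 1.3585.
Therefore s = 1.3585 × (n + δ) = 1.3585 × 0.110 = 0.1494.

s ≈ 0.149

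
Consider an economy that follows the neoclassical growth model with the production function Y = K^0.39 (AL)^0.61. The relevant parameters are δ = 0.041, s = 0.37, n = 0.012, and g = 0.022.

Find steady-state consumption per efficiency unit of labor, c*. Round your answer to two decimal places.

In steady state, investment equals break-even investment: s·k^α = (n + g + δ)·k.
Dividing both sides by k: k^(1−α) = s / (n + g + δ).
k^0.61 = 0.37 / (0.012 + 0.022 + 0.041) = 0.37 / 0.075 = 4.9333
k* = 4.9333^(1/0.61) ≈ 13.6865
y* = (k*)^α = 13.6865^0.39 ≈ 2.7743
c* = (1 − s)·y* = (1 − 0.37) × 2.7743 ≈ 1.7478

c* = 1.75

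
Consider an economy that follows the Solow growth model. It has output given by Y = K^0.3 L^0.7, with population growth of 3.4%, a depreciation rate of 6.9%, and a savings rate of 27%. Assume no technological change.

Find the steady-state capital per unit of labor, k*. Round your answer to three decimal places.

At the steady state, Δk = 0, so s·k^α = (n + δ)·k.
Dividing both sides by k: k^(1−α) = s / (n + δ).
k^0.7 = 0.27 / (0.034 + 0.069) = 0.27 / 0.103 = 2.6214
k* = 2.6214^(1/0.7) ≈ 3.9619

k* ≈ 3.962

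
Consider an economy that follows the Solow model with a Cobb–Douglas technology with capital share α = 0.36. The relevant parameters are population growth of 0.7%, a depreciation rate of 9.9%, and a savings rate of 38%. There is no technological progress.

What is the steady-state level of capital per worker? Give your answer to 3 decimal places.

Steady state requires s·f(k) = (n + δ)·k, i.e. s·k^α = (n + δ)·k.
Dividing both sides by k: k^(1−α) = s / (n + δ).
k^0.64 = 0.38 / (0.007 + 0.099) = 0.38 / 0.106 = 3.5849
k* = 3.5849^(1/0.64) ≈ 7.3514

k* = 7.351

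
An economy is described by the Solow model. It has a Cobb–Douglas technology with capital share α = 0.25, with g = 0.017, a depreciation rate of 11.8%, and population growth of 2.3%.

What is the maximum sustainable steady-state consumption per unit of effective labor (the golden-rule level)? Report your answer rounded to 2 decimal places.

c_gold ≈ 0.87

At the golden rule, f'(k) = n + g + δ, so α·k^(α−1) = n + g + δ and k_gold = (α/(n + g + δ))^(1/(1−α)).
k_gold = (0.25/0.158)^(1/0.75) = 1.5823^1.3333 ≈ 1.8438
c_gold = f(k_gold) − (n + g + δ)·k_gold = 1.1653 − 0.158×1.8438 ≈ 0.8740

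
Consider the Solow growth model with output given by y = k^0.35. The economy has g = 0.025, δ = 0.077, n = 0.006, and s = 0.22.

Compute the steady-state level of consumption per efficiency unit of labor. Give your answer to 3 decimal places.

Steady state requires s·f(k) = (n + g + δ)·k, i.e. s·k^α = (n + g + δ)·k.
Dividing both sides by k: k^(1−α) = s / (n + g + δ).
k^0.65 = 0.22 / (0.006 + 0.025 + 0.077) = 0.22 / 0.108 = 2.0370
k* = 2.0370^(1/0.65) ≈ 2.9879
y* = (k*)^α = 2.9879^0.35 ≈ 1.4668
c* = (1 − s)·y* = (1 − 0.22) × 1.4668 ≈ 1.1441

c* ≈ 1.144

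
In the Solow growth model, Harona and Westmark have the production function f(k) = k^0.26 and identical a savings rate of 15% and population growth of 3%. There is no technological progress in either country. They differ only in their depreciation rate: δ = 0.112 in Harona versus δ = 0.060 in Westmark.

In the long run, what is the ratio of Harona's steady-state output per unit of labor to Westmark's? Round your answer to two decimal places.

Steady-state y* = [s/(n + δ)]^(α/(1−α)), so the ratio is [ (s_H/(n + δ)_H) / (s_W/(n + δ)_W) ]^0.3514.
s_H/(n + δ)_H = 0.15/0.142 = 1.0563; s_W/(n + δ)_W = 0.15/0.090 = 1.6667.
Ratio = (1.0563/1.6667)^0.3514 = 0.6338^0.3514 ≈ 0.8519

ratio ≈ 0.85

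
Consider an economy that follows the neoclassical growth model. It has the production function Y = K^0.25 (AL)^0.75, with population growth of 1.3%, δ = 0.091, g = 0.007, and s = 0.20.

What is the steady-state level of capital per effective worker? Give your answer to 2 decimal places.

At the steady state, Δk = 0, so s·k^α = (n + g + δ)·k.
Dividing both sides by k: k^(1−α) = s / (n + g + δ).
k^0.75 = 0.20 / (0.013 + 0.007 + 0.091) = 0.20 / 0.111 = 1.8018
k* = 1.8018^(1/0.75) ≈ 2.1925

k* = 2.19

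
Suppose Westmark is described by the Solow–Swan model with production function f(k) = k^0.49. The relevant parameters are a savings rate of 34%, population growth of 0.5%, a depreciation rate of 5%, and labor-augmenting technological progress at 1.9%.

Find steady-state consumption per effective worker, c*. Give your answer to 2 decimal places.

In steady state, investment equals break-even investment: s·k^α = (n + g + δ)·k.
Rearranging, k^(1−α) = s / (n + g + δ).
k^0.51 = 0.34 / (0.005 + 0.019 + 0.050) = 0.34 / 0.074 = 4.5946
k* = 4.5946^(1/0.51) ≈ 19.8850
y* = (k*)^α = 19.8850^0.49 ≈ 4.3279
c* = (1 − s)·y* = (1 − 0.34) × 4.3279 ≈ 2.8564

c* ≈ 2.86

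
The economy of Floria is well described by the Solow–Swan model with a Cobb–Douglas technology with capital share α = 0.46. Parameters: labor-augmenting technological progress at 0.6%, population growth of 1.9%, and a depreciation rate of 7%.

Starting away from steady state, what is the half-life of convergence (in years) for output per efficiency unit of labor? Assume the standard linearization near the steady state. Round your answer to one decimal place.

Near the steady state the convergence rate is λ = (1 − α)(n + g + δ).
λ = (1 − 0.46) × 0.095 = 0.54 × 0.095 = 0.0513
Half-life = ln 2 / λ = 0.6931 / 0.0513 ≈ 13.51 years

about 13.5 years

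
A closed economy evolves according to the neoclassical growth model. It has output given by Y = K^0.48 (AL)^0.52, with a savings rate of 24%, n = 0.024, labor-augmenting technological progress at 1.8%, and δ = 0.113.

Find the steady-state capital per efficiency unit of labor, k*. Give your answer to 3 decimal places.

In steady state, investment equals break-even investment: s·k^α = (n + g + δ)·k.
Dividing both sides by k: k^(1−α) = s / (n + g + δ).
k^0.52 = 0.24 / (0.024 + 0.018 + 0.113) = 0.24 / 0.155 = 1.5484
k* = 1.5484^(1/0.52) ≈ 2.3182

k* ≈ 2.318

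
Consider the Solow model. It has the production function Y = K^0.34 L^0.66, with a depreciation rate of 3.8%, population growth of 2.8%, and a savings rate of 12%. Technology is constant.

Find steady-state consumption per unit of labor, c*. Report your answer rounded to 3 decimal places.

c* ≈ 1.197

At the steady state, Δk = 0, so s·k^α = (n + δ)·k.
Rearranging, k^(1−α) = s / (n + δ).
k^0.66 = 0.12 / (0.028 + 0.038) = 0.12 / 0.066 = 1.8182
k* = 1.8182^(1/0.66) ≈ 2.4740
y* = (k*)^α = 2.4740^0.34 ≈ 1.3607
c* = (1 − s)·y* = (1 − 0.12) × 1.3607 ≈ 1.1974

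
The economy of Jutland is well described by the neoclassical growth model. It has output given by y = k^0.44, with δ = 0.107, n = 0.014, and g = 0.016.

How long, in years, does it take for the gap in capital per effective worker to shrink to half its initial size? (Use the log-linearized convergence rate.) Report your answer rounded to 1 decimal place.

about 9.0 years

Near the steady state the convergence rate is λ = (1 − α)(n + g + δ).
λ = (1 − 0.44) × 0.137 = 0.56 × 0.137 = 0.07672
Half-life = ln 2 / λ = 0.6931 / 0.07672 ≈ 9.03 years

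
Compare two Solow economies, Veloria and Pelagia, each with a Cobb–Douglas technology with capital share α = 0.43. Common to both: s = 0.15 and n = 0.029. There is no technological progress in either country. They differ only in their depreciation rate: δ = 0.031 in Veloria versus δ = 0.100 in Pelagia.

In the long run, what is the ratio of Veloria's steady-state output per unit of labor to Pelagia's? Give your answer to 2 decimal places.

Steady-state y* = [s/(n + δ)]^(α/(1−α)), so the ratio is [ (s_V/(n + δ)_V) / (s_P/(n + δ)_P) ]^0.7544.
s_V/(n + δ)_V = 0.15/0.060 = 2.5000; s_P/(n + δ)_P = 0.15/0.129 = 1.1628.
Ratio = (2.5000/1.1628)^0.7544 = 2.1500^0.7544 ≈ 1.7815

ratio ≈ 1.78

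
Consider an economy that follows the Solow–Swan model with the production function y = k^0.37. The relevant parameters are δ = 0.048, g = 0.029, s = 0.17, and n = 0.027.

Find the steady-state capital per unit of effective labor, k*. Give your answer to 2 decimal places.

k* ≈ 2.18

At the steady state, Δk = 0, so s·k^α = (n + g + δ)·k.
Rearranging, k^(1−α) = s / (n + g + δ).
k^0.63 = 0.17 / (0.027 + 0.029 + 0.048) = 0.17 / 0.104 = 1.6346
k* = 1.6346^(1/0.63) ≈ 2.1815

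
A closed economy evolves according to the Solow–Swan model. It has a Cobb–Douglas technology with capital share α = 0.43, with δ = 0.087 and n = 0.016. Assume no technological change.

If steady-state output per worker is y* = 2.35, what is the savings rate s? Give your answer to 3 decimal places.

At the steady state, Δk = 0, so s·k^α = (n + δ)·k.
Since y* = [s/(n + δ)]^(α/(1−α)), we have s/(n + δ) = (y*)^((1−α)/α) = 2.35^1.3256 = 3.1038.
Therefore s = 3.1038 × (n + δ) = 3.1038 × 0.103 = 0.3197.

s ≈ 0.320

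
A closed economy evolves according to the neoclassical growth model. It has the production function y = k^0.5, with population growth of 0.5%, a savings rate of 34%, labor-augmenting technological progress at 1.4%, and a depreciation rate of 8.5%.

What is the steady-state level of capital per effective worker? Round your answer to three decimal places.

Steady state requires s·f(k) = (n + g + δ)·k, i.e. s·k^α = (n + g + δ)·k.
Dividing both sides by k: k^(1−α) = s / (n + g + δ).
k^0.5 = 0.34 / (0.005 + 0.014 + 0.085) = 0.34 / 0.104 = 3.2692
k* = 3.2692^(1/0.5) ≈ 10.6877

k* ≈ 10.688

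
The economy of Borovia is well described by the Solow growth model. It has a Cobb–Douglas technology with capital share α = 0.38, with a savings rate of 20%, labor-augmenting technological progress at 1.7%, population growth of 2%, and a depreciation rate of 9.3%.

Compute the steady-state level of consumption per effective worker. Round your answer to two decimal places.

Steady state requires s·f(k) = (n + g + δ)·k, i.e. s·k^α = (n + g + δ)·k.
Rearranging, k^(1−α) = s / (n + g + δ).
k^0.62 = 0.20 / (0.020 + 0.017 + 0.093) = 0.20 / 0.130 = 1.5385
k* = 1.5385^(1/0.62) ≈ 2.0034
y* = (k*)^α = 2.0034^0.38 ≈ 1.3022
c* = (1 − s)·y* = (1 − 0.20) × 1.3022 ≈ 1.0418

c* = 1.04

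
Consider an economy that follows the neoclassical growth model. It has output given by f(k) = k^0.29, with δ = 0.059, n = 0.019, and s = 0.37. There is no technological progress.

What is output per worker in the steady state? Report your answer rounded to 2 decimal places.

Steady state requires s·f(k) = (n + δ)·k, i.e. s·k^α = (n + δ)·k.
Rearranging, k^(1−α) = s / (n + δ).
k^0.71 = 0.37 / (0.019 + 0.059) = 0.37 / 0.078 = 4.7436
k* = 4.7436^(1/0.71) ≈ 8.9591
y* = (k*)^α = 8.9591^0.29 ≈ 1.8887

y* ≈ 1.89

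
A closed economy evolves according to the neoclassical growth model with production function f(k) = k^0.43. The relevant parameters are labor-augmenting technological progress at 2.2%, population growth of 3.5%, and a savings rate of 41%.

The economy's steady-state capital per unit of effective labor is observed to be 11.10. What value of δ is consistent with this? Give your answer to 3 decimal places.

δ ≈ 0.047

Steady state requires s·f(k) = (n + g + δ)·k, i.e. s·k^α = (n + g + δ)·k.
So s / (n + g + δ) = (k*)^(1−α) = 11.10^0.57 = 3.9431.
Therefore n + g + δ = s / 3.9431 = 0.41 / 3.9431 = 0.1040, so δ = 0.1040 − 0.057 = 0.0470.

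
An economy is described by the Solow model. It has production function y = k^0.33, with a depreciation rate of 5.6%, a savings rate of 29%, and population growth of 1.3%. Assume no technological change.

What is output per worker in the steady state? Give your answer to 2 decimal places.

y* = 2.03

In steady state, investment equals break-even investment: s·k^α = (n + δ)·k.
Dividing both sides by k: k^(1−α) = s / (n + δ).
k^0.67 = 0.29 / (0.013 + 0.056) = 0.29 / 0.069 = 4.2029
k* = 4.2029^(1/0.67) ≈ 8.5245
y* = (k*)^α = 8.5245^0.33 ≈ 2.0282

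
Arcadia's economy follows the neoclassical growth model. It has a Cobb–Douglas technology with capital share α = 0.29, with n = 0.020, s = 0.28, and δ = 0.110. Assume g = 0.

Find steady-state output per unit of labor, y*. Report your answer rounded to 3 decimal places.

y* = 1.368

At the steady state, Δk = 0, so s·k^α = (n + δ)·k.
Rearranging, k^(1−α) = s / (n + δ).
k^0.71 = 0.28 / (0.020 + 0.110) = 0.28 / 0.130 = 2.1538
k* = 2.1538^(1/0.71) ≈ 2.9465
y* = (k*)^α = 2.9465^0.29 ≈ 1.3680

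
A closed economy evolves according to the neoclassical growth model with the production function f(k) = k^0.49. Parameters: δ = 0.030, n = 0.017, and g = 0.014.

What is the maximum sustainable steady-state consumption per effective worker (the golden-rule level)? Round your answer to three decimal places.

c_gold ≈ 3.775

At the golden rule, f'(k) = n + g + δ, so α·k^(α−1) = n + g + δ and k_gold = (α/(n + g + δ))^(1/(1−α)).
k_gold = (0.49/0.061)^(1/0.51) = 8.0328^1.9608 ≈ 59.4652
c_gold = f(k_gold) − (n + g + δ)·k_gold = 7.4027 − 0.061×59.4652 ≈ 3.7753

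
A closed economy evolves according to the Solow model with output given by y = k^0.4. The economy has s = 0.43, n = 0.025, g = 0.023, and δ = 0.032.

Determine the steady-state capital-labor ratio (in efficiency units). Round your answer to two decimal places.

At the steady state, Δk = 0, so s·k^α = (n + g + δ)·k.
Rearranging, k^(1−α) = s / (n + g + δ).
k^0.6 = 0.43 / (0.025 + 0.023 + 0.032) = 0.43 / 0.080 = 5.3750
k* = 5.3750^(1/0.6) ≈ 16.4929

k* ≈ 16.49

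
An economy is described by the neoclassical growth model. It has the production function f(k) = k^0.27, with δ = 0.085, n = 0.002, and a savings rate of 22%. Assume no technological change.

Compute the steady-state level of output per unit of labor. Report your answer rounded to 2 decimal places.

y* = 1.41

At the steady state, Δk = 0, so s·k^α = (n + δ)·k.
Rearranging, k^(1−α) = s / (n + δ).
k^0.73 = 0.22 / (0.002 + 0.085) = 0.22 / 0.087 = 2.5287
k* = 2.5287^(1/0.73) ≈ 3.5638
y* = (k*)^α = 3.5638^0.27 ≈ 1.4093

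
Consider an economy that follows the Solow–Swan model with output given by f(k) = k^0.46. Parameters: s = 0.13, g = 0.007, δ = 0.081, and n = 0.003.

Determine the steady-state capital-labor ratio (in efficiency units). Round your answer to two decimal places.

In steady state, investment equals break-even investment: s·k^α = (n + g + δ)·k.
Dividing both sides by k: k^(1−α) = s / (n + g + δ).
k^0.54 = 0.13 / (0.003 + 0.007 + 0.081) = 0.13 / 0.091 = 1.4286
k* = 1.4286^(1/0.54) ≈ 1.9358

k* = 1.94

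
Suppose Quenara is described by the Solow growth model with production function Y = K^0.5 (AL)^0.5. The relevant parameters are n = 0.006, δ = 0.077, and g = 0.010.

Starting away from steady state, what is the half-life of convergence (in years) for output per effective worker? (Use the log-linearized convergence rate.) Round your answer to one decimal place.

Near the steady state the convergence rate is λ = (1 − α)(n + g + δ).
λ = (1 − 0.5) × 0.093 = 0.5 × 0.093 = 0.0465
Half-life = ln 2 / λ = 0.6931 / 0.0465 ≈ 14.91 years

t_½ ≈ 14.9 years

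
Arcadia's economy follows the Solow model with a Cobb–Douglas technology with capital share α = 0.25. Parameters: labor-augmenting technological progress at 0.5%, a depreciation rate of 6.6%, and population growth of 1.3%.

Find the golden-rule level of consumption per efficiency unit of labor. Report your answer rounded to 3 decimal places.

At the golden rule, f'(k) = n + g + δ, so α·k^(α−1) = n + g + δ and k_gold = (α/(n + g + δ))^(1/(1−α)).
k_gold = (0.25/0.084)^(1/0.75) = 2.9762^1.3333 ≈ 4.2809
c_gold = f(k_gold) − (n + g + δ)·k_gold = 1.4384 − 0.084×4.2809 ≈ 1.0788

c_gold ≈ 1.079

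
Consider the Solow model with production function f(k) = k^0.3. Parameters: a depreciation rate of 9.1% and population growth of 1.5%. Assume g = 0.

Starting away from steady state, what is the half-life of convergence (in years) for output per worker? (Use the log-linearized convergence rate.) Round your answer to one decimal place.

half-life ≈ 9.3 years

Near the steady state the convergence rate is λ = (1 − α)(n + δ).
λ = (1 − 0.3) × 0.106 = 0.7 × 0.106 = 0.0742
Half-life = ln 2 / λ = 0.6931 / 0.0742 ≈ 9.34 years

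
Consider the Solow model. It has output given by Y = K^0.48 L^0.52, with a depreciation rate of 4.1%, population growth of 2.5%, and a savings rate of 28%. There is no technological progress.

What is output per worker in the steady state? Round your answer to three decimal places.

y* ≈ 3.796

At the steady state, Δk = 0, so s·k^α = (n + δ)·k.
Dividing both sides by k: k^(1−α) = s / (n + δ).
k^0.52 = 0.28 / (0.025 + 0.041) = 0.28 / 0.066 = 4.2424
k* = 4.2424^(1/0.52) ≈ 16.1044
y* = (k*)^α = 16.1044^0.48 ≈ 3.7961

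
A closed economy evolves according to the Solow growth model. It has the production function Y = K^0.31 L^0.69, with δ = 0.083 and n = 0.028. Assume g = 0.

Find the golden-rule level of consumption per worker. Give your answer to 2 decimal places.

At the golden rule, f'(k) = n + δ, so α·k^(α−1) = n + δ and k_gold = (α/(n + δ))^(1/(1−α)).
k_gold = (0.31/0.111)^(1/0.69) = 2.7928^1.4493 ≈ 4.4304
c_gold = f(k_gold) − (n + δ)·k_gold = 1.5863 − 0.111×4.4304 ≈ 1.0945

c_gold ≈ 1.09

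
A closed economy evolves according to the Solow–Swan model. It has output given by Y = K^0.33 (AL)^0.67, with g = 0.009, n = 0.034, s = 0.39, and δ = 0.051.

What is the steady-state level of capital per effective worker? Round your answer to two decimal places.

k* ≈ 8.36

In steady state, investment equals break-even investment: s·k^α = (n + g + δ)·k.
Dividing both sides by k: k^(1−α) = s / (n + g + δ).
k^0.67 = 0.39 / (0.034 + 0.009 + 0.051) = 0.39 / 0.094 = 4.1489
k* = 4.1489^(1/0.67) ≈ 8.3616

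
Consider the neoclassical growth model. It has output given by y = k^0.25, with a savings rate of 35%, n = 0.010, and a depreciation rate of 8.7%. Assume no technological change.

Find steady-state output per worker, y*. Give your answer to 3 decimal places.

In steady state, investment equals break-even investment: s·k^α = (n + δ)·k.
Rearranging, k^(1−α) = s / (n + δ).
k^0.75 = 0.35 / (0.010 + 0.087) = 0.35 / 0.097 = 3.6082
k* = 3.6082^(1/0.75) ≈ 5.5342
y* = (k*)^α = 5.5342^0.25 ≈ 1.5338

y* = 1.534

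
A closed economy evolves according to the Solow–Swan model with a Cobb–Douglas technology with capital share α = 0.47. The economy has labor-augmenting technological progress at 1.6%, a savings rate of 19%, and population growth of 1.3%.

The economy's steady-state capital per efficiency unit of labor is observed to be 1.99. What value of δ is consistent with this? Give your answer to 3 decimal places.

δ ≈ 0.103

In steady state, investment equals break-even investment: s·k^α = (n + g + δ)·k.
So s / (n + g + δ) = (k*)^(1−α) = 1.99^0.53 = 1.4401.
Therefore n + g + δ = s / 1.4401 = 0.19 / 1.4401 = 0.1319, so δ = 0.1319 − 0.029 = 0.1029.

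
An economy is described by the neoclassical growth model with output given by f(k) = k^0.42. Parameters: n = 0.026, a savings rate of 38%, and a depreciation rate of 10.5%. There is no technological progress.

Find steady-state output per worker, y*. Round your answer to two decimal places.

y* ≈ 2.16

At the steady state, Δk = 0, so s·k^α = (n + δ)·k.
Dividing both sides by k: k^(1−α) = s / (n + δ).
k^0.58 = 0.38 / (0.026 + 0.105) = 0.38 / 0.131 = 2.9008
k* = 2.9008^(1/0.58) ≈ 6.2726
y* = (k*)^α = 6.2726^0.42 ≈ 2.1624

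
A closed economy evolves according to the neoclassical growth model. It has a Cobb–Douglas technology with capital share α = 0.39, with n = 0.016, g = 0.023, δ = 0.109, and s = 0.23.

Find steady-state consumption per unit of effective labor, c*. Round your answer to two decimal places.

In steady state, investment equals break-even investment: s·k^α = (n + g + δ)·k.
Rearranging, k^(1−α) = s / (n + g + δ).
k^0.61 = 0.23 / (0.016 + 0.023 + 0.109) = 0.23 / 0.148 = 1.5541
k* = 1.5541^(1/0.61) ≈ 2.0602
y* = (k*)^α = 2.0602^0.39 ≈ 1.3256
c* = (1 − s)·y* = (1 − 0.23) × 1.3256 ≈ 1.0207

c* = 1.02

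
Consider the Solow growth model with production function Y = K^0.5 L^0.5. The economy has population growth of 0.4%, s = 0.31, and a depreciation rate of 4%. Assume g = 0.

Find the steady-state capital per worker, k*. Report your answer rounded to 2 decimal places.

At the steady state, Δk = 0, so s·k^α = (n + δ)·k.
Dividing both sides by k: k^(1−α) = s / (n + δ).
k^0.5 = 0.31 / (0.004 + 0.040) = 0.31 / 0.044 = 7.0455
k* = 7.0455^(1/0.5) ≈ 49.6391

k* ≈ 49.64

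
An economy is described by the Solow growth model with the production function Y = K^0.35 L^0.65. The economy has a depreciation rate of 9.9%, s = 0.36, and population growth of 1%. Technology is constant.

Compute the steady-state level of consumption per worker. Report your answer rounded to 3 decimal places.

Steady state requires s·f(k) = (n + δ)·k, i.e. s·k^α = (n + δ)·k.
Dividing both sides by k: k^(1−α) = s / (n + δ).
k^0.65 = 0.36 / (0.010 + 0.099) = 0.36 / 0.109 = 3.3028
k* = 3.3028^(1/0.65) ≈ 6.2846
y* = (k*)^α = 6.2846^0.35 ≈ 1.9028
c* = (1 − s)·y* = (1 − 0.36) × 1.9028 ≈ 1.2178

c* ≈ 1.218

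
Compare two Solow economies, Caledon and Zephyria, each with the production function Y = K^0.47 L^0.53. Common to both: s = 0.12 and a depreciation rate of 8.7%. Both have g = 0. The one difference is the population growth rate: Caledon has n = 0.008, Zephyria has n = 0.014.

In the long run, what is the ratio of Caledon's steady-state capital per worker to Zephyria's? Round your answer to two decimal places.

ratio ≈ 1.12

Steady-state k* = [s/(n + δ)]^(1/(1−α)), so the ratio is [ (s_C/(n + δ)_C) / (s_Z/(n + δ)_Z) ]^1.8868.
s_C/(n + δ)_C = 0.12/0.095 = 1.2632; s_Z/(n + δ)_Z = 0.12/0.101 = 1.1881.
Ratio = (1.2632/1.1881)^1.8868 = 1.0632^1.8868 ≈ 1.1226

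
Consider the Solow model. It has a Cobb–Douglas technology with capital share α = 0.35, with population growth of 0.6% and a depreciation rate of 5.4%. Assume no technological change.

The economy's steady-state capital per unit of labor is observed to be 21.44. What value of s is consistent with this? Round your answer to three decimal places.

At the steady state, Δk = 0, so s·k^α = (n + δ)·k.
So s / (n + δ) = (k*)^(1−α) = 21.44^0.65 = 7.3332.
Therefore s = 7.3332 × (n + δ) = 7.3332 × 0.060 = 0.4400.

s ≈ 0.440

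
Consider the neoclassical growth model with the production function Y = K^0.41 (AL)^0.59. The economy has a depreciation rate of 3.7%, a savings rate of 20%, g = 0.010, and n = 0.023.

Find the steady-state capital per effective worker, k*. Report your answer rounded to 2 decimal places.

Steady state requires s·f(k) = (n + g + δ)·k, i.e. s·k^α = (n + g + δ)·k.
Dividing both sides by k: k^(1−α) = s / (n + g + δ).
k^0.59 = 0.20 / (0.023 + 0.010 + 0.037) = 0.20 / 0.070 = 2.8571
k* = 2.8571^(1/0.59) ≈ 5.9259

k* = 5.93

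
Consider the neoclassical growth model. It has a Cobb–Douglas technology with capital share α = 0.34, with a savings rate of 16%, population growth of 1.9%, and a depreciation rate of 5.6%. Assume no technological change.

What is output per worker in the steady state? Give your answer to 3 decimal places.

y* ≈ 1.477

In steady state, investment equals break-even investment: s·k^α = (n + δ)·k.
Dividing both sides by k: k^(1−α) = s / (n + δ).
k^0.66 = 0.16 / (0.019 + 0.056) = 0.16 / 0.075 = 2.1333
k* = 2.1333^(1/0.66) ≈ 3.1518
y* = (k*)^α = 3.1518^0.34 ≈ 1.4774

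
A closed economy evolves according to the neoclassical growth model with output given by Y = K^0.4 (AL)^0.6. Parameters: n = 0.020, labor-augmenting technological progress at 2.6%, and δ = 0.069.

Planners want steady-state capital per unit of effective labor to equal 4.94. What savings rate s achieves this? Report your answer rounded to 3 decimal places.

s ≈ 0.300

In steady state, investment equals break-even investment: s·k^α = (n + g + δ)·k.
So s / (n + g + δ) = (k*)^(1−α) = 4.94^0.6 = 2.6076.
Therefore s = 2.6076 × (n + g + δ) = 2.6076 × 0.115 = 0.2999.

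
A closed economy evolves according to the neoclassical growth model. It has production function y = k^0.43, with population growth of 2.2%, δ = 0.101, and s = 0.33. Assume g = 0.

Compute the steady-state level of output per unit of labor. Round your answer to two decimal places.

y* ≈ 2.11

Steady state requires s·f(k) = (n + δ)·k, i.e. s·k^α = (n + δ)·k.
Rearranging, k^(1−α) = s / (n + δ).
k^0.57 = 0.33 / (0.022 + 0.101) = 0.33 / 0.123 = 2.6829
k* = 2.6829^(1/0.57) ≈ 5.6486
y* = (k*)^α = 5.6486^0.43 ≈ 2.1054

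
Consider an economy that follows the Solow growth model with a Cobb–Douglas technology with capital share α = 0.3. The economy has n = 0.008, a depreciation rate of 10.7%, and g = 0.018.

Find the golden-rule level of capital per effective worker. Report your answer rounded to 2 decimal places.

The golden rule sets f'(k) = n + g + δ, i.e. α·k^(α−1) = n + g + δ.
So k^(1−α) = α / (n + g + δ) = 0.3 / 0.133 = 2.2556.
k_gold = 2.2556^(1/0.7) ≈ 3.1964

k_gold ≈ 3.20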